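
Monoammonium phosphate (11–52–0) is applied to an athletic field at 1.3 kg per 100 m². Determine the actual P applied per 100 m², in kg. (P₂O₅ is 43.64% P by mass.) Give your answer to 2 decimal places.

0.30 kg P per hundred sq m

P₂O₅ per 100 m² = 1.3 × 52% = 0.676 kg.
Elemental P = 0.676 × 0.4364 = 0.295006 kg per 100 m².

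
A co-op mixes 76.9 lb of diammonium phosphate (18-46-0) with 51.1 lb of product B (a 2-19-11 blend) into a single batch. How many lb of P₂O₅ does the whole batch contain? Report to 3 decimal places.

P₂O₅ mass = 46%×76.9 + 19%×51.1 = 45.083 lb.

45.083 lb P₂O₅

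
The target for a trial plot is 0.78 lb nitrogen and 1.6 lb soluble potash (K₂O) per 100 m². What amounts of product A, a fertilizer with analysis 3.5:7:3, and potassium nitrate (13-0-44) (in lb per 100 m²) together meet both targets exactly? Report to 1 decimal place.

Per-100 m² balance (a = product A, b = potassium nitrate):
N: 0.035·a + 0.13·b = 0.78
K₂O: 0.03·a + 0.44·b = 1.6
Solving simultaneously: a = 11.7565, b = 2.83478.

11.8 lb product A, 2.8 lb potassium nitrate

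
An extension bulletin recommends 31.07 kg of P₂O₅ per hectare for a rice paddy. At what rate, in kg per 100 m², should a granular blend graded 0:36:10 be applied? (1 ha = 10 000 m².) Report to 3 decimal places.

Product per hectare = 31.07 / 36% = 86.3056 kg.
Convert to per 100 m²: 86.3056 × 0.01 = 0.863056 kg.

0.863 kg of product per hundred sq m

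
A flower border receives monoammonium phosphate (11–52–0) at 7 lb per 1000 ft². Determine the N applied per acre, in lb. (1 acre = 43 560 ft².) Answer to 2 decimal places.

nitrogen per 1000 ft² = 7 × 11% = 0.77 lb.
Convert to per acre: 0.77 × 43.56 = 33.5412 lb.

33.54 lb N per acre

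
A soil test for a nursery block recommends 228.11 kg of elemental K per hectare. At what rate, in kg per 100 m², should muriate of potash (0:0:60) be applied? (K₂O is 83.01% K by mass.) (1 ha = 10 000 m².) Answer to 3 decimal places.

As K₂O: 228.11 / 0.8301 = 274.798 kg per hectare.
Product per hectare = 274.798 / 60% = 457.997 kg.
Convert to per 100 m²: 457.997 × 0.01 = 4.57997 kg.

4.580 kg of product per hundred sq m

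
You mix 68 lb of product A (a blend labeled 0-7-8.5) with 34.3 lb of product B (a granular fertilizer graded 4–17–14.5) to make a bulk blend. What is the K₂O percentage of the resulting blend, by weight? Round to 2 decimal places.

10.51% K₂O

Total mass = 68 + 34.3 = 102.3 lb.
K₂O mass = 8.5%×68 + 14.5%×34.3 = 10.7535 lb.
% K₂O = 10.7535 / 102.3 = 10.5117%.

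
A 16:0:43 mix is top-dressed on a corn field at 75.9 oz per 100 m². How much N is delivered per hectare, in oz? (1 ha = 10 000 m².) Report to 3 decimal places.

1214.400 oz N per hectare

nitrogen per 100 m² = 75.9 × 16% = 12.144 oz.
Convert to per hectare: 12.144 × 100 = 1214.4 oz.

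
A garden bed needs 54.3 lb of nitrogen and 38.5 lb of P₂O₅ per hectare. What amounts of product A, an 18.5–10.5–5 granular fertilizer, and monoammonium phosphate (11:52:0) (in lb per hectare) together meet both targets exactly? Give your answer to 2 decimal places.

With a, b = lb per hectare of product A and monoammonium phosphate:
N: 0.185·a + 0.11·b = 54.3
P₂O₅: 0.105·a + 0.52·b = 38.5
Eliminate b: (row1) − 0.11/0.52·(row2) → 0.162788·a = 46.1558, so a = 283.532.
Then b = (38.5 − 0.105·283.532) / 0.52 = 16.7868.

283.53 lb product A, 16.79 lb monoammonium phosphate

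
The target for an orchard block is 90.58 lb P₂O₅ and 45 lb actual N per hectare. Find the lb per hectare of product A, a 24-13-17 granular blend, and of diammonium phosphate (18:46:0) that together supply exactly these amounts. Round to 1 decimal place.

50.5 lb product A, 182.6 lb diammonium phosphate

Let a = lb of product A, b = lb of diammonium phosphate (per hectare).
P₂O₅: 0.13·a + 0.46·b = 90.58
N: 0.24·a + 0.18·b = 45
Solving simultaneously: a = 50.5241, b = 182.634.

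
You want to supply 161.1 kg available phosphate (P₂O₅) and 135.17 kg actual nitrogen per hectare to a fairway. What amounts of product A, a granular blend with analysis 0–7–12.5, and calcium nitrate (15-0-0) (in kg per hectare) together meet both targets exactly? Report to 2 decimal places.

2301.43 kg product A, 901.13 kg calcium nitrate

Per-hectare balance (a = product A, b = calcium nitrate):
P₂O₅: 0.07·a + 0·b = 161.1
N: 0·a + 0.15·b = 135.17
Solving simultaneously: a = 2301.429, b = 901.133.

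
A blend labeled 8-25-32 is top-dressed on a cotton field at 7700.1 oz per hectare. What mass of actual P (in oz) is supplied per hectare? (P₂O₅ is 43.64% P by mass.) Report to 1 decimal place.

P₂O₅ per hectare = 7700.1 × 25% = 1925.03 oz.
Elemental P = 1925.03 × 0.4364 = 840.081 oz per hectare.

840.1 oz P per hectare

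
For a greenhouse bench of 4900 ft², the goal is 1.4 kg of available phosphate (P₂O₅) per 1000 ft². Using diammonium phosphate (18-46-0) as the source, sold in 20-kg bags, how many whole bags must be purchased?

Product per 1000 ft² = 1.4 / 46% = 3.04348 kg.
Total product = 3.04348 × 4900 / 1000 = 14.913 kg.
Bags = ⌈14.913 / 20⌉ = 1.

1 bags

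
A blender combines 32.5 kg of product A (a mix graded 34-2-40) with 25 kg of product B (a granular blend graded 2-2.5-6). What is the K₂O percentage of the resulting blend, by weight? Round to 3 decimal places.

Total mass = 32.5 + 25 = 57.5 kg.
K₂O mass = 40%×32.5 + 6%×25 = 14.5 kg.
% K₂O = 14.5 / 57.5 = 25.2174%.

25.217% K₂O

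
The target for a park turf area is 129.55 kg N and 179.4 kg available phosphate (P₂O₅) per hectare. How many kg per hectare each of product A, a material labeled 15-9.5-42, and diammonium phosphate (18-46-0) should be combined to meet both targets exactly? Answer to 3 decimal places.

526.031 kg product A, 281.363 kg diammonium phosphate

Let a = kg of product A, b = kg of diammonium phosphate (per hectare).
N: 0.15·a + 0.18·b = 129.55
P₂O₅: 0.095·a + 0.46·b = 179.4
Eliminate b: (row1) − 0.18/0.46·(row2) → 0.112826·a = 59.35, so a = 526.0308.
Then b = (179.4 − 0.095·526.0308) / 0.46 = 281.3632.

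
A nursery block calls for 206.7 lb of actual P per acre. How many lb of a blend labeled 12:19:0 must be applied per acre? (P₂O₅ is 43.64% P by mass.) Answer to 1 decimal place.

As P₂O₅: 206.7 / 0.4364 = 473.648 lb per acre.
Product per acre = 473.648 / 19% = 2492.88 lb.

2492.9 lb of product per acre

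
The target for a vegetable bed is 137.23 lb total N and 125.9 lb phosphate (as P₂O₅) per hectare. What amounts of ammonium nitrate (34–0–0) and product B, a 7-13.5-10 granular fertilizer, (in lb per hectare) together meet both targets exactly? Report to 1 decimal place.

211.6 lb ammonium nitrate, 932.6 lb product B

Let a = lb of ammonium nitrate, b = lb of product B (per hectare).
N: 0.34·a + 0.07·b = 137.23
P₂O₅: 0·a + 0.135·b = 125.9
Solving simultaneously: a = 211.613, b = 932.593.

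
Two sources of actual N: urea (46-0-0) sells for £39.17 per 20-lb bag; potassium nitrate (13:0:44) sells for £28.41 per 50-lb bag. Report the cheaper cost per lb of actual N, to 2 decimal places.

£4.26 per lb N (urea)

urea: N per bag = 20 × 46% = 9.2 lb; cost = 39.17 / 9.2 = £4.2576/lb N.
potassium nitrate: N per bag = 50 × 13% = 6.5 lb; cost = 28.41 / 6.5 = £4.3708/lb N.
urea is cheaper.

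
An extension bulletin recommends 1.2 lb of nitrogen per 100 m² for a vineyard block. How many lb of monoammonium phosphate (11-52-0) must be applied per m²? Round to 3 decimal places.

Product per 100 m² = 1.2 / 11% = 10.9091 lb.
Convert to per m²: 10.9091 × 0.01 = 0.109091 lb.

0.109 lb of product per sq m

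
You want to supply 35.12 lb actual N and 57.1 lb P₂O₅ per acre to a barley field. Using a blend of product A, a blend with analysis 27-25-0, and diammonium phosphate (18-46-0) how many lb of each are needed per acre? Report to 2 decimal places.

Let a = lb of product A, b = lb of diammonium phosphate (per acre).
N: 0.27·a + 0.18·b = 35.12
P₂O₅: 0.25·a + 0.46·b = 57.1
Eliminate a: (row1) − 0.27/0.25·(row2) → -0.3168·b = -26.548, so b = 83.8005.
Back-substitute: a = (35.12 − 0.18·83.8005) / 0.27 = 74.2071.

74.21 lb product A, 83.80 lb diammonium phosphate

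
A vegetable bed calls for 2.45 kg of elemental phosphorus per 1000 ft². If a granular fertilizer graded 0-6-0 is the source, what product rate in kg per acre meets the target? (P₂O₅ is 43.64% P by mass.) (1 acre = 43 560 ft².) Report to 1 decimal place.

4075.8 kg of product per acre

As P₂O₅: 2.45 / 0.4364 = 5.61412 kg per 1000 ft².
Product per 1000 ft² = 5.61412 / 6% = 93.5686 kg.
Convert to per acre: 93.5686 × 43.56 = 4075.848 kg.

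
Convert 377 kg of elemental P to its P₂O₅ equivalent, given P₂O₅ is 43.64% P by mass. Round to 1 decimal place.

863.9 kg P₂O₅

P₂O₅ = 377 / 0.4364 = 863.886 kg.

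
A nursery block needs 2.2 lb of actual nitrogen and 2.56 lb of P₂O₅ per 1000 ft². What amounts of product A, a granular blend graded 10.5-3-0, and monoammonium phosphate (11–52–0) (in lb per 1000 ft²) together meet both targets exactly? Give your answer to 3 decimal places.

Per-1000 ft² balance (a = product A, b = monoammonium phosphate):
N: 0.105·a + 0.11·b = 2.2
P₂O₅: 0.03·a + 0.52·b = 2.56
Eliminate b: (row1) − 0.11/0.52·(row2) → 0.0986538·a = 1.65846, so a = 16.8109.
Then b = (2.56 − 0.03·16.8109) / 0.52 = 3.95322.

16.811 lb product A, 3.953 lb monoammonium phosphate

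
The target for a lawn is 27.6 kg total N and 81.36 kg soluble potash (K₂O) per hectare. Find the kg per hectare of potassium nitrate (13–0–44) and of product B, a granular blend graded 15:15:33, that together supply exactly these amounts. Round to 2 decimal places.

Per-hectare balance (a = potassium nitrate, b = product B):
N: 0.13·a + 0.15·b = 27.6
K₂O: 0.44·a + 0.33·b = 81.36
From row1: a = (27.6 − 0.15·b) / 0.13.
Into row2: 0.44·(27.6 − 0.15·b)/0.13 + 0.33·b = 81.36 → b = 67.8442, a = 134.026.

134.03 kg potassium nitrate, 67.84 kg product B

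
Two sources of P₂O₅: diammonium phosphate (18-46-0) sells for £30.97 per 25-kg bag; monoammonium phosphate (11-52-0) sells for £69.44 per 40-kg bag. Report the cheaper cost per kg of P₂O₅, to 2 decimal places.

£2.69 per kg P₂O₅ (diammonium phosphate)

diammonium phosphate: P₂O₅ per bag = 25 × 46% = 11.5 kg; cost = 30.97 / 11.5 = £2.6930/kg P₂O₅.
monoammonium phosphate: P₂O₅ per bag = 40 × 52% = 20.8 kg; cost = 69.44 / 20.8 = £3.3385/kg P₂O₅.
diammonium phosphate is cheaper.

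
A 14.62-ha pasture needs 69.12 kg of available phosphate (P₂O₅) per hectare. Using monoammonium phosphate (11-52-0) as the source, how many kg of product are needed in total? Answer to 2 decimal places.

Product per hectare = 69.12 / 52% = 132.923 kg.
Total product = 132.923 × 14.62 = 1943.335 kg.

1943.34 kg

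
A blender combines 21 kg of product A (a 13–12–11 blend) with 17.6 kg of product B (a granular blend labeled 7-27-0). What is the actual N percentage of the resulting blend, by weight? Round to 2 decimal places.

Total mass = 21 + 17.6 = 38.6 kg.
N mass = 13%×21 + 7%×17.6 = 3.962 kg.
% N = 3.962 / 38.6 = 10.2642%.

10.26% N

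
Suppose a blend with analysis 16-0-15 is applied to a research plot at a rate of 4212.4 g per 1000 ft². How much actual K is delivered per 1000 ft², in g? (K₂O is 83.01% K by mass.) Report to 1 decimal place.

524.5 g K per thousand sq ft

K₂O per 1000 ft² = 4212.4 × 15% = 631.86 g.
Elemental K = 631.86 × 0.8301 = 524.507 g per 1000 ft².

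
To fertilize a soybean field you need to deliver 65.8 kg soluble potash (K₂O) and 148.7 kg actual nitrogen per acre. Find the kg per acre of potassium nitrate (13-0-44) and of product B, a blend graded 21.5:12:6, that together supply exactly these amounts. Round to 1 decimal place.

60.2 kg potassium nitrate, 655.2 kg product B

With a, b = kg per acre of potassium nitrate and product B:
K₂O: 0.44·a + 0.06·b = 65.8
N: 0.13·a + 0.215·b = 148.7
Eliminate b: (row1) − 0.06/0.215·(row2) → 0.403721·a = 24.3023, so a = 60.1959.
Then b = (148.7 − 0.13·60.1959) / 0.215 = 655.23.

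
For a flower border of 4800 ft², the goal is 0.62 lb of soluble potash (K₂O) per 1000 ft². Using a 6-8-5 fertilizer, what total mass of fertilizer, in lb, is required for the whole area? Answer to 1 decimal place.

59.5 lb

Product per 1000 ft² = 0.62 / 5% = 12.4 lb.
Total product = 12.4 × 4800 / 1000 = 59.52 lb.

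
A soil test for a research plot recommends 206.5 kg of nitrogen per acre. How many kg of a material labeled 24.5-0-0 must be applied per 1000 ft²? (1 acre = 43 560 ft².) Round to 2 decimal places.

19.35 kg of product per thousand sq ft

Product per acre = 206.5 / 24.5% = 842.857 kg.
Convert to per 1000 ft²: 842.857 × 0.0229568 = 19.3493 kg.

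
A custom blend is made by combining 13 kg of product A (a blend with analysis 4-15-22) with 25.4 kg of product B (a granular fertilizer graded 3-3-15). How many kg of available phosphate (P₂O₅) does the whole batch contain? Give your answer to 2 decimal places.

2.71 kg P₂O₅

P₂O₅ mass = 15%×13 + 3%×25.4 = 2.712 kg.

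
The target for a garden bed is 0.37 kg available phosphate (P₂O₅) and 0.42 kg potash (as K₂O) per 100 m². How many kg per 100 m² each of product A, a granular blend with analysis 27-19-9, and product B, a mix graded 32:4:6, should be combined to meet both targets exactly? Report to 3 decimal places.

0.692 kg product A, 5.962 kg product B

Per-100 m² balance (a = product A, b = product B):
P₂O₅: 0.19·a + 0.04·b = 0.37
K₂O: 0.09·a + 0.06·b = 0.42
Eliminate b: (row1) − 0.04/0.06·(row2) → 0.13·a = 0.09, so a = 0.692308.
Then b = (0.42 − 0.09·0.692308) / 0.06 = 5.96154.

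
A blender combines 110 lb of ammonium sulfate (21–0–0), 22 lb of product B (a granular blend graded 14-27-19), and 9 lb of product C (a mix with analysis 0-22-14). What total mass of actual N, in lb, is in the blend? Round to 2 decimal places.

N mass = 21%×110 + 14%×22 + 0%×9 = 26.18 lb.

26.18 lb N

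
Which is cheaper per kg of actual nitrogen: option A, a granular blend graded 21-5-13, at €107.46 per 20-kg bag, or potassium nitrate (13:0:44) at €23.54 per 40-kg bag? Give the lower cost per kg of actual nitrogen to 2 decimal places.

€4.53 per kg N (potassium nitrate)

option A: N per bag = 20 × 21% = 4.2 kg; cost = 107.46 / 4.2 = €25.5857/kg N.
potassium nitrate: N per bag = 40 × 13% = 5.2 kg; cost = 23.54 / 5.2 = €4.5269/kg N.
potassium nitrate is cheaper.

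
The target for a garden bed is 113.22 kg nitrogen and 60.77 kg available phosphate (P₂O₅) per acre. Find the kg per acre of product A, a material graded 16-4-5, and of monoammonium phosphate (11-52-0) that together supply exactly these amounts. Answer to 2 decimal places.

662.31 kg product A, 65.92 kg monoammonium phosphate

Let a = kg of product A, b = kg of monoammonium phosphate (per acre).
N: 0.16·a + 0.11·b = 113.22
P₂O₅: 0.04·a + 0.52·b = 60.77
Solving simultaneously: a = 662.306, b = 65.9188.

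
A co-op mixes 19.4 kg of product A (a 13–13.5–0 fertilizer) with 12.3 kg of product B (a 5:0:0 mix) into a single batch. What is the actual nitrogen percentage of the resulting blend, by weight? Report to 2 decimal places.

9.90% N

Total mass = 19.4 + 12.3 = 31.7 kg.
N mass = 13%×19.4 + 5%×12.3 = 3.137 kg.
% N = 3.137 / 31.7 = 9.8959%.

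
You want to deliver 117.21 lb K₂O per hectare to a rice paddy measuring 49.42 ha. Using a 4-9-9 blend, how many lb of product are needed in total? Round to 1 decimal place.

Product per hectare = 117.21 / 9% = 1302.33 lb.
Total product = 1302.33 × 49.42 = 64361.31 lb.

64361.3 lb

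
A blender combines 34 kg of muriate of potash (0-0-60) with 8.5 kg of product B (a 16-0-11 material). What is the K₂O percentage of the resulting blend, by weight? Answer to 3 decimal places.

Total mass = 34 + 8.5 = 42.5 kg.
K₂O mass = 60%×34 + 11%×8.5 = 21.335 kg.
% K₂O = 21.335 / 42.5 = 50.2%.

50.200% K₂O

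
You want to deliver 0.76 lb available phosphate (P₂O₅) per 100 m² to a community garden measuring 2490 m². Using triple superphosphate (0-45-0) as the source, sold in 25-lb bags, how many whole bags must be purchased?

2 bags

Product per 100 m² = 0.76 / 45% = 1.68889 lb.
Total product = 1.68889 × 2490 / 100 = 42.0533 lb.
Bags = ⌈42.0533 / 25⌉ = 2.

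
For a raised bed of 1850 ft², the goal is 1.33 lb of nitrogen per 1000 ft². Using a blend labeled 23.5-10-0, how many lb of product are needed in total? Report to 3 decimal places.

Product per 1000 ft² = 1.33 / 23.5% = 5.65957 lb.
Total product = 5.65957 × 1850 / 1000 = 10.4702 lb.

10.470 lb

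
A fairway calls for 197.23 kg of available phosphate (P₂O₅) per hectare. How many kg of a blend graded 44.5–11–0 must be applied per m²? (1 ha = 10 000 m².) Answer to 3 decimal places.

0.179 kg of product per sq m

Product per hectare = 197.23 / 11% = 1793 kg.
Convert to per m²: 1793 × 0.0001 = 0.1793 kg.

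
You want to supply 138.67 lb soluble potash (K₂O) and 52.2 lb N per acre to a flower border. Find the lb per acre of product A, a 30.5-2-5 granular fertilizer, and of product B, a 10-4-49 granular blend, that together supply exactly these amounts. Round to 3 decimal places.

81.073 lb product A, 274.727 lb product B

Let a = lb of product A, b = lb of product B (per acre).
K₂O: 0.05·a + 0.49·b = 138.67
N: 0.305·a + 0.1·b = 52.2
Solving simultaneously: a = 81.07304, b = 274.7272.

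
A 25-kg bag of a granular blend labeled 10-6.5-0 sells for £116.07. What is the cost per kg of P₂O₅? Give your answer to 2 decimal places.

£71.43 per kg P₂O₅

P₂O₅ in bag = 25 × 6.5% = 1.625 kg.
Cost per kg P₂O₅ = £116.07 / 1.625 = £71.4277.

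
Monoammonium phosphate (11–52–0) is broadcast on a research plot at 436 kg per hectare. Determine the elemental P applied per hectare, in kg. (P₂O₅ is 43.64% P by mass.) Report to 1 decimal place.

98.9 kg P per hectare

P₂O₅ per hectare = 436 × 52% = 226.72 kg.
Elemental P = 226.72 × 0.4364 = 98.9406 kg per hectare.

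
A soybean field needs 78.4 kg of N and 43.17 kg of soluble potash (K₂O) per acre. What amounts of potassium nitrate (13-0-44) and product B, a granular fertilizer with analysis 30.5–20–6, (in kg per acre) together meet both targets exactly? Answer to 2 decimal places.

66.95 kg potassium nitrate, 228.51 kg product B

With a, b = kg per acre of potassium nitrate and product B:
N: 0.13·a + 0.305·b = 78.4
K₂O: 0.44·a + 0.06·b = 43.17
From row1: a = (78.4 − 0.305·b) / 0.13.
Into row2: 0.44·(78.4 − 0.305·b)/0.13 + 0.06·b = 43.17 → b = 228.512, a = 66.9529.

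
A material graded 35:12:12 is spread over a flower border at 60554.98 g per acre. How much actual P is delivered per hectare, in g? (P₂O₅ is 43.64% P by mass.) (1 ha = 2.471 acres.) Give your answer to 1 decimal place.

7835.9 g P per hectare

P₂O₅ per acre = 60554.98 × 12% = 7266.6 g.
Elemental P = 7266.6 × 0.4364 = 3171.14 g per acre.
Convert to per hectare: 3171.14 × 2.471 = 7835.89 g.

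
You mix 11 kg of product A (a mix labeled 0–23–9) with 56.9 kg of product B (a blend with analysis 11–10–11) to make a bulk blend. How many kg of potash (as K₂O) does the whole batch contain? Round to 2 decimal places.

K₂O mass = 9%×11 + 11%×56.9 = 7.249 kg.

7.25 kg K₂O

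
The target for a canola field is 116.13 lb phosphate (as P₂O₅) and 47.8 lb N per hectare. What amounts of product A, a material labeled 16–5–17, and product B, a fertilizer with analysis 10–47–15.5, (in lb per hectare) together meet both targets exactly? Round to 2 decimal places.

With a, b = lb per hectare of product A and product B:
P₂O₅: 0.05·a + 0.47·b = 116.13
N: 0.16·a + 0.1·b = 47.8
Solving simultaneously: a = 154.601, b = 230.638.

154.60 lb product A, 230.64 lb product B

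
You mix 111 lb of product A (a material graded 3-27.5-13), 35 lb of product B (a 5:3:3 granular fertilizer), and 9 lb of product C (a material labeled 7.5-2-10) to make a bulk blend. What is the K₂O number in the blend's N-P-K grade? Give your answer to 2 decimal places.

Total mass = 111 + 35 + 9 = 155 lb.
K₂O mass = 13%×111 + 3%×35 + 10%×9 = 16.38 lb.
% K₂O = 16.38 / 155 = 10.5677%.

10.57% K₂O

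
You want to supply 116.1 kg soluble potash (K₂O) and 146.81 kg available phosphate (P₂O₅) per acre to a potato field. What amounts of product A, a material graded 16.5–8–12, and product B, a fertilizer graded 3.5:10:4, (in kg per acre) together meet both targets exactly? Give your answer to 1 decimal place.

Let a = kg of product A, b = kg of product B (per acre).
K₂O: 0.12·a + 0.04·b = 116.1
P₂O₅: 0.08·a + 0.1·b = 146.81
Eliminate b: (row1) − 0.04/0.1·(row2) → 0.088·a = 57.376, so a = 652.
Then b = (146.81 − 0.08·652) / 0.1 = 946.5.

652.0 kg product A, 946.5 kg product B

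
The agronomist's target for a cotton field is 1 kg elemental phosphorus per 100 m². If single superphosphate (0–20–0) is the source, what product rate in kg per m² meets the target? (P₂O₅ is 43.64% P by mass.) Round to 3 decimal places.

0.115 kg of product per sq m

As P₂O₅: 1 / 0.4364 = 2.29148 kg per 100 m².
Product per 100 m² = 2.29148 / 20% = 11.4574 kg.
Convert to per m²: 11.4574 × 0.01 = 0.114574 kg.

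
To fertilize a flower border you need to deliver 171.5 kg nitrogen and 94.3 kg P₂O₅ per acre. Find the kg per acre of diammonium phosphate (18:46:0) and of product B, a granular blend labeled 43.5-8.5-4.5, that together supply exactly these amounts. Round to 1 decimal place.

143.1 kg diammonium phosphate, 335.0 kg product B

Per-acre balance (a = diammonium phosphate, b = product B):
N: 0.18·a + 0.435·b = 171.5
P₂O₅: 0.46·a + 0.085·b = 94.3
Solving simultaneously: a = 143.09, b = 335.043.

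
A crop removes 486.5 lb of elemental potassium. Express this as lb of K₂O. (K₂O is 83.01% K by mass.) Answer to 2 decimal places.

586.07 lb K₂O

K₂O = 486.5 / 0.8301 = 586.074 lb.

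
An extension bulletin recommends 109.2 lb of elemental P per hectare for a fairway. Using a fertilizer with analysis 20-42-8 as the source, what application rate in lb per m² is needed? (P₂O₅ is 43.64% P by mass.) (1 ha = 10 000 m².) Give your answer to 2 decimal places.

As P₂O₅: 109.2 / 0.4364 = 250.229 lb per hectare.
Product per hectare = 250.229 / 42% = 595.784 lb.
Convert to per m²: 595.784 × 0.0001 = 0.0595784 lb.

0.06 lb of product per sq m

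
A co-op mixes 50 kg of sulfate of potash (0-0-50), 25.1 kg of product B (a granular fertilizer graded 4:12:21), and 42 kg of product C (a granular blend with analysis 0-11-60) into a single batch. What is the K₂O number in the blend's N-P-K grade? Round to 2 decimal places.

47.37% K₂O

Total mass = 50 + 25.1 + 42 = 117.1 kg.
K₂O mass = 50%×50 + 21%×25.1 + 60%×42 = 55.471 kg.
% K₂O = 55.471 / 117.1 = 47.3706%.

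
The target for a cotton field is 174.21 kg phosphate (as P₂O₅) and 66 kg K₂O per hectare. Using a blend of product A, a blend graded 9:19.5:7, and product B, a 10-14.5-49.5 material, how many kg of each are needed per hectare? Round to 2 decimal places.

887.57 kg product A, 7.82 kg product B

With a, b = kg per hectare of product A and product B:
P₂O₅: 0.195·a + 0.145·b = 174.21
K₂O: 0.07·a + 0.495·b = 66
Eliminate a: (row1) − 0.195/0.07·(row2) → -1.23393·b = -9.64714, so b = 7.81823.
Back-substitute: a = (174.21 − 0.145·7.81823) / 0.195 = 887.571.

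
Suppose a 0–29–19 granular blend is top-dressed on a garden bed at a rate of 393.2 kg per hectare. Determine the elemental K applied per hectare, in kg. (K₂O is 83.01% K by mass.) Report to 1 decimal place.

62.0 kg K per hectare

K₂O per hectare = 393.2 × 19% = 74.708 kg.
Elemental K = 74.708 × 0.8301 = 62.0151 kg per hectare.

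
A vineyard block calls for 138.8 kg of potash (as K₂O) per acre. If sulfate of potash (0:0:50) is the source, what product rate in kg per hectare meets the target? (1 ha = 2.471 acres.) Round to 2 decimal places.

Product per acre = 138.8 / 50% = 277.6 kg.
Convert to per hectare: 277.6 × 2.471 = 685.9496 kg.

685.95 kg of product per hectare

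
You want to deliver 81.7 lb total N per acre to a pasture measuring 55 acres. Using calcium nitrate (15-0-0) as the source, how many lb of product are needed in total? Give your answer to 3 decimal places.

29956.667 lb

Product per acre = 81.7 / 15% = 544.667 lb.
Total product = 544.667 × 55 = 29956.6667 lb.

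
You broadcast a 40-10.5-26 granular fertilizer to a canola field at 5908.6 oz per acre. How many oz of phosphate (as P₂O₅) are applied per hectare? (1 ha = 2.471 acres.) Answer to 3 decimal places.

1533.016 oz P₂O₅ per hectare

P₂O₅ per acre = 5908.6 × 10.5% = 620.403 oz.
Convert to per hectare: 620.403 × 2.471 = 1533.0158 oz.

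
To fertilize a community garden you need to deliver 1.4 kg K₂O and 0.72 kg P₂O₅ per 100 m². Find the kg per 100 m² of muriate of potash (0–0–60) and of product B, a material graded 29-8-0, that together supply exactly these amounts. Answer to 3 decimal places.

2.333 kg muriate of potash, 9.000 kg product B

Let a = kg of muriate of potash, b = kg of product B (per 100 m²).
K₂O: 0.6·a + 0·b = 1.4
P₂O₅: 0·a + 0.08·b = 0.72
Solving simultaneously: a = 2.33333, b = 9.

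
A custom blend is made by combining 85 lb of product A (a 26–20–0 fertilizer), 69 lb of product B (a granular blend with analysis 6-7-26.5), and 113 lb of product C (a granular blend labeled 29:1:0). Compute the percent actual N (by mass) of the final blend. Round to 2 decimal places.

22.10% N

Total mass = 85 + 69 + 113 = 267 lb.
N mass = 26%×85 + 6%×69 + 29%×113 = 59.01 lb.
% N = 59.01 / 267 = 22.1011%.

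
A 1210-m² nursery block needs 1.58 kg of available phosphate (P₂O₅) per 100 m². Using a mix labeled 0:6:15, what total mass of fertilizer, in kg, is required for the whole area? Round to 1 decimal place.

318.6 kg

Product per 100 m² = 1.58 / 6% = 26.3333 kg.
Total product = 26.3333 × 1210 / 100 = 318.633 kg.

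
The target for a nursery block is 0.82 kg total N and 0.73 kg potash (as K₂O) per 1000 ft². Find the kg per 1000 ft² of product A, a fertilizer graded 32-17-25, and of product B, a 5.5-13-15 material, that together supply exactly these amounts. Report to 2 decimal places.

With a, b = kg per 1000 ft² of product A and product B:
N: 0.32·a + 0.055·b = 0.82
K₂O: 0.25·a + 0.15·b = 0.73
Eliminate b: (row1) − 0.055/0.15·(row2) → 0.228333·a = 0.552333, so a = 2.41898.
Then b = (0.73 − 0.25·2.41898) / 0.15 = 0.835036.

2.42 kg product A, 0.84 kg product B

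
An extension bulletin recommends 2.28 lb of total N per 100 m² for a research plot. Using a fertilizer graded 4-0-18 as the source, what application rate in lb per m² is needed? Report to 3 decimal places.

0.570 lb of product per sq m

Product per 100 m² = 2.28 / 4% = 57 lb.
Convert to per m²: 57 × 0.01 = 0.57 lb.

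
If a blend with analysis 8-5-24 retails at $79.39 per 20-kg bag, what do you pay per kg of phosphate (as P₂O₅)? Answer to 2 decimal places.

P₂O₅ in bag = 20 × 5% = 1 kg.
Cost per kg P₂O₅ = $79.39 / 1 = $79.3900.

$79.39 per kg P₂O₅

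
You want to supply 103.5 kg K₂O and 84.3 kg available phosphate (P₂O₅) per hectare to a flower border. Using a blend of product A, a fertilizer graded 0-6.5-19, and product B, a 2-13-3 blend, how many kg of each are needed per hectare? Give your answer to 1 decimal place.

With a, b = kg per hectare of product A and product B:
K₂O: 0.19·a + 0.03·b = 103.5
P₂O₅: 0.065·a + 0.13·b = 84.3
Eliminate a: (row1) − 0.19/0.065·(row2) → -0.35·b = -142.915, so b = 408.33.
Back-substitute: a = (103.5 − 0.03·408.33) / 0.19 = 480.264.

480.3 kg product A, 408.3 kg product B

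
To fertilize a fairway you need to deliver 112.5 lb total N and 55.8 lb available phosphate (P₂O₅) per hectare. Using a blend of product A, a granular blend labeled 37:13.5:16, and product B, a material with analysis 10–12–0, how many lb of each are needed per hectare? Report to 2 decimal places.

With a, b = lb per hectare of product A and product B:
N: 0.37·a + 0.1·b = 112.5
P₂O₅: 0.135·a + 0.12·b = 55.8
From row1: a = (112.5 − 0.1·b) / 0.37.
Into row2: 0.135·(112.5 − 0.1·b)/0.37 + 0.12·b = 55.8 → b = 176.6505, a = 256.311.

256.31 lb product A, 176.65 lb product B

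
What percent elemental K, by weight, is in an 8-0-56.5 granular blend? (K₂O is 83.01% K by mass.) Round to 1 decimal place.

46.9% K

%K = 56.5 × 0.8301 = 46.9006%.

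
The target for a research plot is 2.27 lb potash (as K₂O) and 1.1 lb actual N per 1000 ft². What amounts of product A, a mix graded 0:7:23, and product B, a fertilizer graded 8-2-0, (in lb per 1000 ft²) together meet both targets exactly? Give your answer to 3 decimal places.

9.870 lb product A, 13.750 lb product B

With a, b = lb per 1000 ft² of product A and product B:
K₂O: 0.23·a + 0·b = 2.27
N: 0·a + 0.08·b = 1.1
Solving simultaneously: a = 9.86957, b = 13.75.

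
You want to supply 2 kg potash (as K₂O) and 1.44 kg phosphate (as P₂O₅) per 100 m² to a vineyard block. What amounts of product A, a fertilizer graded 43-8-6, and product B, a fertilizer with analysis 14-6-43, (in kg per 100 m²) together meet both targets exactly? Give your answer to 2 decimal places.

Per-100 m² balance (a = product A, b = product B):
K₂O: 0.06·a + 0.43·b = 2
P₂O₅: 0.08·a + 0.06·b = 1.44
Solving simultaneously: a = 16.2078, b = 2.38961.

16.21 kg product A, 2.39 kg product B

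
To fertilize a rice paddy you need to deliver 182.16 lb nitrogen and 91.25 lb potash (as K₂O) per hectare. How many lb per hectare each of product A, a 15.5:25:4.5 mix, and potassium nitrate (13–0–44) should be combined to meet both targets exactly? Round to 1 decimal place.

Let a = lb of product A, b = lb of potassium nitrate (per hectare).
N: 0.155·a + 0.13·b = 182.16
K₂O: 0.045·a + 0.44·b = 91.25
From row1: a = (182.16 − 0.13·b) / 0.155.
Into row2: 0.045·(182.16 − 0.13·b)/0.155 + 0.44·b = 91.25 → b = 95.3737, a = 1095.23.

1095.2 lb product A, 95.4 lb potassium nitrate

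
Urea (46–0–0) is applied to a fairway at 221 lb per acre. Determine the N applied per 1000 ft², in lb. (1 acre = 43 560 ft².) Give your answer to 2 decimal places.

nitrogen per acre = 221 × 46% = 101.66 lb.
Convert to per 1000 ft²: 101.66 × 0.0229568 = 2.33379 lb.

2.33 lb N per thousand sq ft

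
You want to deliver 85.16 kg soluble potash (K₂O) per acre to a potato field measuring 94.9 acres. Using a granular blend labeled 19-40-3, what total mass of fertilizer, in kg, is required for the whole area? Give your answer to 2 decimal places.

Product per acre = 85.16 / 3% = 2838.67 kg.
Total product = 2838.67 × 94.9 = 269389.467 kg.

269389.47 kg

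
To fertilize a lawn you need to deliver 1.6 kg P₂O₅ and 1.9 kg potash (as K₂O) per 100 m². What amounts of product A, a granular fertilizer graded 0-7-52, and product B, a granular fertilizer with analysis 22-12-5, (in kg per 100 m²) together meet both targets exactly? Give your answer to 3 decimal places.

Per-100 m² balance (a = product A, b = product B):
P₂O₅: 0.07·a + 0.12·b = 1.6
K₂O: 0.52·a + 0.05·b = 1.9
Eliminate a: (row1) − 0.07/0.52·(row2) → 0.113269·b = 1.34423, so b = 11.8676.
Back-substitute: a = (1.6 − 0.12·11.8676) / 0.07 = 2.51273.

2.513 kg product A, 11.868 kg product B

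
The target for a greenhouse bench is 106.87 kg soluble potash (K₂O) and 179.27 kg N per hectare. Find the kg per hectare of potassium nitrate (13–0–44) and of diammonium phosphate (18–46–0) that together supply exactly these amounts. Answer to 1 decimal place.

Let a = kg of potassium nitrate, b = kg of diammonium phosphate (per hectare).
K₂O: 0.44·a + 0·b = 106.87
N: 0.13·a + 0.18·b = 179.27
From row1: a = (106.87 − 0·b) / 0.44.
Into row2: 0.13·(106.87 − 0·b)/0.44 + 0.18·b = 179.27 → b = 820.527, a = 242.886.

242.9 kg potassium nitrate, 820.5 kg diammonium phosphate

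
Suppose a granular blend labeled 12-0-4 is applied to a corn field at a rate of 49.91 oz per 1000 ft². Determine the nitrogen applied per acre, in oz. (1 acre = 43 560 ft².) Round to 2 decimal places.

nitrogen per 1000 ft² = 49.91 × 12% = 5.9892 oz.
Convert to per acre: 5.9892 × 43.56 = 260.8896 oz.

260.89 oz N per acre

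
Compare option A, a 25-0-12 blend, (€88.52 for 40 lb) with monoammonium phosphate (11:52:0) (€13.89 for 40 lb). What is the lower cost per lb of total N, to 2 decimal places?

€3.16 per lb N (monoammonium phosphate)

option A: N per bag = 40 × 25% = 10 lb; cost = 88.52 / 10 = €8.8520/lb N.
monoammonium phosphate: N per bag = 40 × 11% = 4.4 lb; cost = 13.89 / 4.4 = €3.1568/lb N.
monoammonium phosphate is cheaper.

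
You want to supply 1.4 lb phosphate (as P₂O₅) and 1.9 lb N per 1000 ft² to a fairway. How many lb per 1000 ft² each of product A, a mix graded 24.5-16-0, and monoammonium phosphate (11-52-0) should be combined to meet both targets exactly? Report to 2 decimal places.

7.60 lb product A, 0.36 lb monoammonium phosphate

Per-1000 ft² balance (a = product A, b = monoammonium phosphate):
P₂O₅: 0.16·a + 0.52·b = 1.4
N: 0.245·a + 0.11·b = 1.9
Solving simultaneously: a = 7.59563, b = 0.355191.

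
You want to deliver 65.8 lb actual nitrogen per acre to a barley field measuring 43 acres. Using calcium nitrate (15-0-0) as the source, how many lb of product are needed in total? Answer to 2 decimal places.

Product per acre = 65.8 / 15% = 438.667 lb.
Total product = 438.667 × 43 = 18862.667 lb.

18862.67 lb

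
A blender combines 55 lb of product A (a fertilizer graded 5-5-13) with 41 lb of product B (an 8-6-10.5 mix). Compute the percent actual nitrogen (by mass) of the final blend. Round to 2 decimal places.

6.28% N

Total mass = 55 + 41 = 96 lb.
N mass = 5%×55 + 8%×41 = 6.03 lb.
% N = 6.03 / 96 = 6.28125%.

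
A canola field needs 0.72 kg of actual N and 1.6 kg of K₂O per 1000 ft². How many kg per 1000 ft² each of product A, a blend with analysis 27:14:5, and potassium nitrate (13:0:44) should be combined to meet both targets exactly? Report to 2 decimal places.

0.97 kg product A, 3.53 kg potassium nitrate

Let a = kg of product A, b = kg of potassium nitrate (per 1000 ft²).
N: 0.27·a + 0.13·b = 0.72
K₂O: 0.05·a + 0.44·b = 1.6
From row1: a = (0.72 − 0.13·b) / 0.27.
Into row2: 0.05·(0.72 − 0.13·b)/0.27 + 0.44·b = 1.6 → b = 3.52627, a = 0.968833.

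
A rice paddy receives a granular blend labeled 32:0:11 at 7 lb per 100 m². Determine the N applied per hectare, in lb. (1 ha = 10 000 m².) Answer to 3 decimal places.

224.000 lb N per hectare

nitrogen per 100 m² = 7 × 32% = 2.24 lb.
Convert to per hectare: 2.24 × 100 = 224 lb.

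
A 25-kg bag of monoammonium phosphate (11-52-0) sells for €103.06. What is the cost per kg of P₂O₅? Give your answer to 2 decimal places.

€7.93 per kg P₂O₅

P₂O₅ in bag = 25 × 52% = 13 kg.
Cost per kg P₂O₅ = €103.06 / 13 = €7.9277.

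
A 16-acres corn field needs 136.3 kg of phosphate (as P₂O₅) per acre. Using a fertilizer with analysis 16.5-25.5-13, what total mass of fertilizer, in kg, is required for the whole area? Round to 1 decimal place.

8552.2 kg

Product per acre = 136.3 / 25.5% = 534.51 kg.
Total product = 534.51 × 16 = 8552.16 kg.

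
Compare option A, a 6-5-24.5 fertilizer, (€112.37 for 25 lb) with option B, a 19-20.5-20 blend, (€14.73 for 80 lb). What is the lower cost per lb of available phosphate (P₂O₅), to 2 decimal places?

option A: P₂O₅ per bag = 25 × 5% = 1.25 lb; cost = 112.37 / 1.25 = €89.8960/lb P₂O₅.
option B: P₂O₅ per bag = 80 × 20.5% = 16.4 lb; cost = 14.73 / 16.4 = €0.8982/lb P₂O₅.
option B is cheaper.

€0.90 per lb P₂O₅ (option B)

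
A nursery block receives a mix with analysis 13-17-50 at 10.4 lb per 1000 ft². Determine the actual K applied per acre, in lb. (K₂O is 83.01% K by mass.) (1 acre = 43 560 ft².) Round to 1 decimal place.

K₂O per 1000 ft² = 10.4 × 50% = 5.2 lb.
Elemental K = 5.2 × 0.8301 = 4.31652 lb per 1000 ft².
Convert to per acre: 4.31652 × 43.56 = 188.028 lb.

188.0 lb K per acre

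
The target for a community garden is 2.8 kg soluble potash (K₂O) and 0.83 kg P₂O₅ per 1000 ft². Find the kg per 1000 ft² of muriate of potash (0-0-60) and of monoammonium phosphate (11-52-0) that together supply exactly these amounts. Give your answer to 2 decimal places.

4.67 kg muriate of potash, 1.60 kg monoammonium phosphate

Per-1000 ft² balance (a = muriate of potash, b = monoammonium phosphate):
K₂O: 0.6·a + 0·b = 2.8
P₂O₅: 0·a + 0.52·b = 0.83
Solving simultaneously: a = 4.66667, b = 1.59615.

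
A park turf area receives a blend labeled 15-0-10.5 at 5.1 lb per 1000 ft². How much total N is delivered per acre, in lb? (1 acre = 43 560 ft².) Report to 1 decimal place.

33.3 lb N per acre

nitrogen per 1000 ft² = 5.1 × 15% = 0.765 lb.
Convert to per acre: 0.765 × 43.56 = 33.3234 lb.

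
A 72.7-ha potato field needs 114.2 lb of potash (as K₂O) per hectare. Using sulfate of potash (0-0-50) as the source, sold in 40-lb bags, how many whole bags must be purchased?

416 bags

Product per hectare = 114.2 / 50% = 228.4 lb.
Total product = 228.4 × 72.7 = 16604.7 lb.
Bags = ⌈16604.7 / 40⌉ = 416.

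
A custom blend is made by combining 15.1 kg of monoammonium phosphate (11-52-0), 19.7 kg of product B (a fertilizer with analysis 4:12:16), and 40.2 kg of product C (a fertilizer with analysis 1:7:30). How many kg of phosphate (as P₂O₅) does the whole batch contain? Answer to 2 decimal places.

13.03 kg P₂O₅

P₂O₅ mass = 52%×15.1 + 12%×19.7 + 7%×40.2 = 13.03 kg.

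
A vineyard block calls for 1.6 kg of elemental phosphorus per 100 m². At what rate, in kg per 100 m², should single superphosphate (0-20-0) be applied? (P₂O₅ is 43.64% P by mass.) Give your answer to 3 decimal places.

18.332 kg of product per hundred sq m

As P₂O₅: 1.6 / 0.4364 = 3.66636 kg per 100 m².
Product per 100 m² = 3.66636 / 20% = 18.3318 kg.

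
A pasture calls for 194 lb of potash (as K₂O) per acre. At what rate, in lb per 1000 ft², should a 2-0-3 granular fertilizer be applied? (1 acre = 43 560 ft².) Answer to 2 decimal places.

148.45 lb of product per thousand sq ft

Product per acre = 194 / 3% = 6466.67 lb.
Convert to per 1000 ft²: 6466.67 × 0.0229568 = 148.454 lb.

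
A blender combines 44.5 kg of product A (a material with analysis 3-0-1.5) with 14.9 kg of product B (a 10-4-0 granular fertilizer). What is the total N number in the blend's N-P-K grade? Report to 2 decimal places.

4.76% N

Total mass = 44.5 + 14.9 = 59.4 kg.
N mass = 3%×44.5 + 10%×14.9 = 2.825 kg.
% N = 2.825 / 59.4 = 4.75589%.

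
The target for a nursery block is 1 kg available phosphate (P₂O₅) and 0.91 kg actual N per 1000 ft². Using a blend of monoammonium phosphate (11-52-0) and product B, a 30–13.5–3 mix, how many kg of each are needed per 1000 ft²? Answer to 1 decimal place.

Let a = kg of monoammonium phosphate, b = kg of product B (per 1000 ft²).
P₂O₅: 0.52·a + 0.135·b = 1
N: 0.11·a + 0.3·b = 0.91
Eliminate a: (row1) − 0.52/0.11·(row2) → -1.28318·b = -3.30182, so b = 2.57315.
Back-substitute: a = (1 − 0.135·2.57315) / 0.52 = 1.25505.

1.3 kg monoammonium phosphate, 2.6 kg product B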